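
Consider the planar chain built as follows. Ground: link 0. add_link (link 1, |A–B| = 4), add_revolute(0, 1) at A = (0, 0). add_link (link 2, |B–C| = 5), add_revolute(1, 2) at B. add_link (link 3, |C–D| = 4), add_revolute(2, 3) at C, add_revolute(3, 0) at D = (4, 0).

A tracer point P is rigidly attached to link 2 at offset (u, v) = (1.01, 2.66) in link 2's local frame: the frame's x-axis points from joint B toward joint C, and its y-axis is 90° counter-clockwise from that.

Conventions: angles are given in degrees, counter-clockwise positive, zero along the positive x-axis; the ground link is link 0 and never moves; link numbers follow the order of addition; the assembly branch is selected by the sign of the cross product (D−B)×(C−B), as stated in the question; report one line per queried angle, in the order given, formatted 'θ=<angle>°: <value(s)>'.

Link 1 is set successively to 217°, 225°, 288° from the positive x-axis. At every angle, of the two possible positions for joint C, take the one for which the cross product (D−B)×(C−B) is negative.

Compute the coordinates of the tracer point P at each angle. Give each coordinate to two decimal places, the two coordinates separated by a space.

A=(0,0), D=(4.00,0)
θ=217°: B = A + 4.00·(cos217°, sin217°) = (-3.1945, -2.4073)
θ=217°: |BD| = 7.5866
θ=217°: circle(B,5.00) ∩ circle(D,4.00): a=4.3864, h=2.3998
θ=217°:   candidates: C₊=(0.2038,1.2604) cross=18.206; C₋=(1.7267,-3.2912) cross=-18.206
θ=217°:   branch - wants cross < 0 → take C=(1.7267,-3.2912) (cross=-18.206)
θ=217°: ex = (C−B)/|BC| = (0.9842,-0.1768); ey = (0.1768,0.9842)
θ=217°: P = B + 1.01·ex + 2.66·ey = (-1.7302,0.0323)
θ=225°: B = A + 4.00·(cos225°, sin225°) = (-2.8284, -2.8284)
θ=225°: |BD| = 7.3910
θ=225°: circle(B,5.00) ∩ circle(D,4.00): a=4.3044, h=2.5441
θ=225°:   candidates: C₊=(0.1747,1.1692) cross=18.804; C₋=(2.1219,-3.5317) cross=-18.804
θ=225°:   branch - wants cross < 0 → take C=(2.1219,-3.5317) (cross=-18.804)
θ=225°: ex = (C−B)/|BC| = (0.9901,-0.1406); ey = (0.1406,0.9901)
θ=225°: P = B + 1.01·ex + 2.66·ey = (-1.4543,-0.3369)
θ=288°: B = A + 4.00·(cos288°, sin288°) = (1.2361, -3.8042)
θ=288°: |BD| = 4.7023
θ=288°: circle(B,5.00) ∩ circle(D,4.00): a=3.3081, h=3.7492
θ=288°:   candidates: C₊=(0.1474,1.0758) cross=17.630; C₋=(6.2137,-3.3316) cross=-17.630
θ=288°:   branch - wants cross < 0 → take C=(6.2137,-3.3316) (cross=-17.630)
θ=288°: ex = (C−B)/|BC| = (0.9955,0.0945); ey = (-0.0945,0.9955)
θ=288°: P = B + 1.01·ex + 2.66·ey = (1.9901,-1.0607)

θ=217°: -1.73 0.03
θ=225°: -1.45 -0.34
θ=288°: 1.99 -1.06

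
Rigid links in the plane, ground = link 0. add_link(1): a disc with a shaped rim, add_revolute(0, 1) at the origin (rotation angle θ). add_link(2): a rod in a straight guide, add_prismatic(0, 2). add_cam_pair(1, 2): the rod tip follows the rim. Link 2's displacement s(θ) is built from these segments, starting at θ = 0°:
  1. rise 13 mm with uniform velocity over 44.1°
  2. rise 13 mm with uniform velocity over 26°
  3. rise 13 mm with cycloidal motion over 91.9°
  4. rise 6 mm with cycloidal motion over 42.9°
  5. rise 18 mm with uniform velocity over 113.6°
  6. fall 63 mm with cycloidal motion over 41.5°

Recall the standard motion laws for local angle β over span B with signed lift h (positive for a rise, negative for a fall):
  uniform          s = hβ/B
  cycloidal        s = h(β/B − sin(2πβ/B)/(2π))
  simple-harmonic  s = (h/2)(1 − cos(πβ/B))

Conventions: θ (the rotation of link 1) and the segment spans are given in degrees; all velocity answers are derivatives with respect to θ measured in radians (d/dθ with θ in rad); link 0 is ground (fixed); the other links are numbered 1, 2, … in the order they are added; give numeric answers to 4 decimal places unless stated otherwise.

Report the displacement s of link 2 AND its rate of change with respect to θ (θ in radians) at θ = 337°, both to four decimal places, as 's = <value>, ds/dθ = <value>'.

segment 1 (0° to 44.1°, uniform, h = 13) is passed completely: s = 0.0000 + (13) = 13.0000
segment 2 (44.1° to 70.1°, uniform, h = 13) is passed completely: s = 13.0000 + (13) = 26.0000
segment 3 (70.1° to 162°, cycloidal, h = 13) is passed completely: s = 26.0000 + (13) = 39.0000
segment 4 (162° to 204.9°, cycloidal, h = 6) is passed completely: s = 39.0000 + (6) = 45.0000
segment 5 (204.9° to 318.5°, uniform, h = 18) is passed completely: s = 45.0000 + (18) = 63.0000
θ = 337° falls in segment 6 (318.5° to 360°, cycloidal, h = -63): β = 337 − 318.5 = 18.5°, B = 41.5°; Δs = -63·(0.4458 − sin(2π·0.4458)/(2π)) = -24.7344; s = 63.0000 − 24.7344 = 38.2656
velocity in seg [318.5°–360°] (cycloidal), θ in radians: β = 18.5° = 0.3229 rad, B = 41.5° = 0.7243 rad; ds/dθ = (h/B)(1 − cos(2πβ/B)) = ((-63)/0.7243)(1 − cos(2π·0.4458)) = -168.960115 mm/rad

s = 38.2656, ds/dθ = -168.9601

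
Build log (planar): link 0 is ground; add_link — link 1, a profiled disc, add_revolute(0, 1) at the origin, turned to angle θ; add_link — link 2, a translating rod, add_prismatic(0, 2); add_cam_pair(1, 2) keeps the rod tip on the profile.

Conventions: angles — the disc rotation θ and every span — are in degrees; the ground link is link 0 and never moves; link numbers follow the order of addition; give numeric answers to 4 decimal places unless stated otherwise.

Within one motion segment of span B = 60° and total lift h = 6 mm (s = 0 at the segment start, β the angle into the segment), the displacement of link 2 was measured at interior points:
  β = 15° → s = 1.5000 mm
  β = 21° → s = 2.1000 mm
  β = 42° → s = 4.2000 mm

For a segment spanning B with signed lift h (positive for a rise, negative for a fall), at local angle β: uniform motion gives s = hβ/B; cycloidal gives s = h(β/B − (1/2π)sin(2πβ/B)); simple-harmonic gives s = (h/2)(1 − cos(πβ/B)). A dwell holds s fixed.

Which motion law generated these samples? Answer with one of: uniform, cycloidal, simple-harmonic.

candidates at β/B = r: uniform s = h·r (linear in β); cycloidal s = h·(r − sin(2πr)/(2π)); simple-harmonic s = (h/2)(1 − cos(πr))
β=15°: printed 1.5000 | uniform 1.5000, cycloidal 0.5451, simple-harmonic 0.8787
β=21°: printed 2.1000 | uniform 2.1000, cycloidal 1.3274, simple-harmonic 1.6380
β=42°: printed 4.2000 | uniform 4.2000, cycloidal 5.1082, simple-harmonic 4.7634
only one law matches every sample → uniform

uniform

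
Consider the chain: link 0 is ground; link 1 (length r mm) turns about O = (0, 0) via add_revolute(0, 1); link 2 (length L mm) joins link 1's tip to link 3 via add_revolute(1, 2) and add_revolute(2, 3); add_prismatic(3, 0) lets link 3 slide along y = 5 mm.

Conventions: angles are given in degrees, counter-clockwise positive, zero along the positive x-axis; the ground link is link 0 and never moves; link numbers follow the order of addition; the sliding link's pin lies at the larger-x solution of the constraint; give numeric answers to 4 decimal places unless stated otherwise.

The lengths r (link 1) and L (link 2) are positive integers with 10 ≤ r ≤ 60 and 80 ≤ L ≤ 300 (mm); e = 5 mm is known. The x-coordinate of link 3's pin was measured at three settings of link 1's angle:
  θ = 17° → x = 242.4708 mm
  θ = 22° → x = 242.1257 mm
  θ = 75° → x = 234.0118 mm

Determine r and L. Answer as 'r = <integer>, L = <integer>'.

constraint per measurement: (x − r cos θ)² + (r sin θ − e)² = L²
subtracting the θ₁ and θ₂ equations cancels the r² and L² terms:
r = (x₁² − x₂²) / (2[(x₁cos θ₁ + e sin θ₁) − (x₂cos θ₂ + e sin θ₂)]) = 11.9971 → r = 12
L² = (x₁ − r cos θ₁)² + (r sin θ₁ − e)² = 53360.9807 → L = 231.0000 → L = 231
check at θ₃=75°: x = 234.0118 (printed 234.0118) ✓

r = 12, L = 231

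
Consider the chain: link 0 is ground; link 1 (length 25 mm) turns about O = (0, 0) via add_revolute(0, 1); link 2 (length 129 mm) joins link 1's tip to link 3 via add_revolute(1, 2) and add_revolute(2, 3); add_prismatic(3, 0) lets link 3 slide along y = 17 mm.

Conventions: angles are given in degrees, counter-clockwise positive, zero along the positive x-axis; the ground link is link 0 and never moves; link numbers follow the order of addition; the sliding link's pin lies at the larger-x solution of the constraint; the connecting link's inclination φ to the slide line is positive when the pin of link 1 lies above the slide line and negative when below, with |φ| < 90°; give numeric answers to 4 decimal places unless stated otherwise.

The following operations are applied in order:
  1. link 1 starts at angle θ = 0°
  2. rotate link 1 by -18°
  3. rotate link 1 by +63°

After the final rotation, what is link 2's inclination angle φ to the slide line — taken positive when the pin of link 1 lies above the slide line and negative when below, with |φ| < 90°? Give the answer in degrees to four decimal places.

geometry: r = 25 mm, L = 129 mm, e = 17 mm; θ starts at 0°
rotate link 1 by -18°: θ ← 0° -18° = -18°
rotate link 1 by +63°: θ ← -18° +63° = 45°
h = r sin θ − e = 17.677670 − 17 = 0.677670
sin φ = h / L = 0.677670 / 129 = 0.00525325
φ = arcsin(0.00525325) = 0.300991°

0.3010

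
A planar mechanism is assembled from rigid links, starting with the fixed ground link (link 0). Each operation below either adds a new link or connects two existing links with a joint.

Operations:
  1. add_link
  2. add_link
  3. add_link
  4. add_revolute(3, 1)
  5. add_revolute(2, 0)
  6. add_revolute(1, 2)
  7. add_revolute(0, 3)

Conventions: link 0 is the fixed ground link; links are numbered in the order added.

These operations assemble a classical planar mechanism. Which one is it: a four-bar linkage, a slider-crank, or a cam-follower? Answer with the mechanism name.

links: 4 (incl. ground); joints: 4 revolute, 0 prismatic, 0 higher (cam) pair, forming one closed loop
4 links in a single 4R loop → four-bar linkage

four-bar linkage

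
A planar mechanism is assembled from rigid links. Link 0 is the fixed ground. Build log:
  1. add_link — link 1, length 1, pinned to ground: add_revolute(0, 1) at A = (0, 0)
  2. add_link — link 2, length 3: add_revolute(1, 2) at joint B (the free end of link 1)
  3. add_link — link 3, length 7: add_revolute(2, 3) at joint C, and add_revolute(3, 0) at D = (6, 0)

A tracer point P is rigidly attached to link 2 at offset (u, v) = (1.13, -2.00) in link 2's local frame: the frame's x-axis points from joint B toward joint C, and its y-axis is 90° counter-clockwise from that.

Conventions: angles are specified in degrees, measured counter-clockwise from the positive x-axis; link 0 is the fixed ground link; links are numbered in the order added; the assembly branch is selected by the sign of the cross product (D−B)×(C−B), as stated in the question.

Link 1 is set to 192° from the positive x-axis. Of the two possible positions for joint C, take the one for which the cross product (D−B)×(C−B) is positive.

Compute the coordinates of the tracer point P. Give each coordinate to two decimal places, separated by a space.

A=(0,0), D=(6.00,0)
B = A + 1.00·(cos192°, sin192°) = (-0.9781, -0.2079)
|BD| = 6.9812
circle(B,3.00) ∩ circle(D,7.00): a=0.6258, h=2.9340
  candidates: C₊=(-0.4400,2.7434) cross=20.483; C₋=(-0.2652,-3.1220) cross=-20.483
  branch + wants cross > 0 → take C=(-0.4400,2.7434) (cross=20.483)
ex = (C−B)/|BC| = (0.1794,0.9838); ey = (-0.9838,0.1794)
P = B + 1.13·ex + -2.00·ey = (1.1921,0.5450)

1.19 0.54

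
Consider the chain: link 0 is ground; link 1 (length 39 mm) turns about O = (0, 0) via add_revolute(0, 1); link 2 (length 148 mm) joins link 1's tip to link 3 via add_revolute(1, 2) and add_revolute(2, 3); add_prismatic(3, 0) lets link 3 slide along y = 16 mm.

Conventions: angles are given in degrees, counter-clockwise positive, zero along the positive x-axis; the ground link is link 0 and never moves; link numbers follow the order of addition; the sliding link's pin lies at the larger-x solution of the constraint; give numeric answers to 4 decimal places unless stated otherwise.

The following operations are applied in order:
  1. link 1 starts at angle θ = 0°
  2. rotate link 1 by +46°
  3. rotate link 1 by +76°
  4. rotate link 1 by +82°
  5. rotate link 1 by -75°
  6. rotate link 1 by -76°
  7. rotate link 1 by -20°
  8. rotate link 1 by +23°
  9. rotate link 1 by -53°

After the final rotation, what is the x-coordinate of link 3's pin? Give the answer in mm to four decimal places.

geometry: r = 39 mm, L = 148 mm, e = 16 mm; θ starts at 0°
rotate link 1 by +46°: θ ← 0° +46° = 46°
rotate link 1 by +76°: θ ← 46° +76° = 122°
rotate link 1 by +82°: θ ← 122° +82° = 204°
rotate link 1 by -75°: θ ← 204° -75° = 129°
rotate link 1 by -76°: θ ← 129° -76° = 53°
rotate link 1 by -20°: θ ← 53° -20° = 33°
rotate link 1 by +23°: θ ← 33° +23° = 56°
rotate link 1 by -53°: θ ← 56° -53° = 3°
crank pin P = (r cos θ, r sin θ) = (38.946552, 2.041102)
h = r sin θ − e = 2.041102 − 16 = -13.958898
x = r cos θ + √(L² − h²) = 38.946552 + 147.340250 = 186.286802

186.2868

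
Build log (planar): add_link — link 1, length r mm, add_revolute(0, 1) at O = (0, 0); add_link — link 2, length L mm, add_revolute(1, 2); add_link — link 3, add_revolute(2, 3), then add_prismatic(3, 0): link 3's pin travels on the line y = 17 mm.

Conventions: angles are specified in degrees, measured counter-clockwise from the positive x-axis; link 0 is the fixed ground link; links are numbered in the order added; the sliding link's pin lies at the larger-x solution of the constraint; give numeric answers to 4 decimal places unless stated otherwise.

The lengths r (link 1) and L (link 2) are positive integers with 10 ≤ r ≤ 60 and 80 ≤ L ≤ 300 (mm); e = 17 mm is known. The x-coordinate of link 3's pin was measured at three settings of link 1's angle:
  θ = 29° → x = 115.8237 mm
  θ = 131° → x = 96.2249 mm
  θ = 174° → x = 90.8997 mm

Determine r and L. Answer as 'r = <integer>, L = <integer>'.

constraint per measurement: (x − r cos θ)² + (r sin θ − e)² = L²
subtracting the θ₁ and θ₂ equations cancels the r² and L² terms:
r = (x₁² − x₂²) / (2[(x₁cos θ₁ + e sin θ₁) − (x₂cos θ₂ + e sin θ₂)]) = 13.0000 → r = 13
L² = (x₁ − r cos θ₁)² + (r sin θ₁ − e)² = 11024.9997 → L = 105.0000 → L = 105
check at θ₃=174°: x = 90.8997 (printed 90.8997) ✓

r = 13, L = 105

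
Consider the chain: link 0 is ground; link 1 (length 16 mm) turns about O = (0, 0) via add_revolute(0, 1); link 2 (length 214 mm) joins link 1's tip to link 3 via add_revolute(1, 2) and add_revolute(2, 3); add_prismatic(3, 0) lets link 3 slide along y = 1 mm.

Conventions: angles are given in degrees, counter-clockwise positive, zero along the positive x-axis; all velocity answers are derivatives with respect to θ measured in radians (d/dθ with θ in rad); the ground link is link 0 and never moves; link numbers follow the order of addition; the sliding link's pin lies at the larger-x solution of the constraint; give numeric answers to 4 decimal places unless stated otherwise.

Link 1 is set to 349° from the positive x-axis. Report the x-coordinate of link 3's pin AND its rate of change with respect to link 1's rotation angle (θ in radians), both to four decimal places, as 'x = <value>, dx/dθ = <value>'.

geometry: r = 16 mm, L = 214 mm, e = 1 mm
crank pin P = (r cos θ, r sin θ) = (15.706035, -3.052944)
h = r sin θ − e = -3.052944 − 1 = -4.052944
x = r cos θ + √(L² − h²) = 15.706035 + 213.961617 = 229.667652
dx/dθ = −r sin θ − h·r cos θ/√(L² − h²) (θ in radians; h = -4.052944) = 3.350454

x = 229.6677, dx/dθ = 3.3505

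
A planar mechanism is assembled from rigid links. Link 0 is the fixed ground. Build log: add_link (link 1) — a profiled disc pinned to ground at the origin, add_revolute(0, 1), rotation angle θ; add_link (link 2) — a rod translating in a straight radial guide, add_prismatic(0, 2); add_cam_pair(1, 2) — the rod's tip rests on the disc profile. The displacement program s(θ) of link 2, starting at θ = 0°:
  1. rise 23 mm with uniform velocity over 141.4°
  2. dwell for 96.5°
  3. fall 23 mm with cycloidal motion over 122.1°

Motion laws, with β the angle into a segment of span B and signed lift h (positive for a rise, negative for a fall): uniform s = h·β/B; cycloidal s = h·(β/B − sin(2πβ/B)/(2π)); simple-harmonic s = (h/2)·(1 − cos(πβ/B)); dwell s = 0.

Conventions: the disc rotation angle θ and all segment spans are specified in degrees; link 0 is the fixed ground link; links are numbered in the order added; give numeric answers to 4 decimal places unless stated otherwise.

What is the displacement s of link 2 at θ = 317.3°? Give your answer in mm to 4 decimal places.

seg 1 [0°–141.4°] uniform, h=23: full span → s += 23 → s = 23.0000
seg 2 [141.4°–237.9°] dwell: s stays 23.0000
seg 3 [237.9°–360°] cycloidal, h=-23: θ=317.3° here. β=79.4, B=122.1. -23·(0.6503 − sin(2π·0.6503)/(2π)) = -17.9219 → s = 5.0781

5.0781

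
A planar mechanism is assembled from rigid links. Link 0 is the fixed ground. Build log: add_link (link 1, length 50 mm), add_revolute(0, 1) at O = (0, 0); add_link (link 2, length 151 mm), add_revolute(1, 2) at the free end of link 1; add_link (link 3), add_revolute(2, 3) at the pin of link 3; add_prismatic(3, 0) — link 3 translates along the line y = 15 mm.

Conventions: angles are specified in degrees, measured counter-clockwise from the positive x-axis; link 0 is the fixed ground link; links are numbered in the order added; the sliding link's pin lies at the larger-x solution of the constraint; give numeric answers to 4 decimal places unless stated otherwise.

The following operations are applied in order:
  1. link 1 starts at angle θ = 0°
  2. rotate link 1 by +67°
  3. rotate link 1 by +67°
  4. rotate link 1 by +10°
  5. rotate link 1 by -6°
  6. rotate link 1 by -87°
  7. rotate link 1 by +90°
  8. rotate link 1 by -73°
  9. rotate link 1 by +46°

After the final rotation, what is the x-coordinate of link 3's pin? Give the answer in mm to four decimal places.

geometry: r = 50 mm, L = 151 mm, e = 15 mm; θ starts at 0°
rotate link 1 by +67°: θ ← 0° +67° = 67°
rotate link 1 by +67°: θ ← 67° +67° = 134°
rotate link 1 by +10°: θ ← 134° +10° = 144°
rotate link 1 by -6°: θ ← 144° -6° = 138°
rotate link 1 by -87°: θ ← 138° -87° = 51°
rotate link 1 by +90°: θ ← 51° +90° = 141°
rotate link 1 by -73°: θ ← 141° -73° = 68°
rotate link 1 by +46°: θ ← 68° +46° = 114°
crank pin P = (r cos θ, r sin θ) = (-20.336832, 45.677273)
h = r sin θ − e = 45.677273 − 15 = 30.677273
x = r cos θ + √(L² − h²) = -20.336832 + 147.850955 = 127.514123

127.5141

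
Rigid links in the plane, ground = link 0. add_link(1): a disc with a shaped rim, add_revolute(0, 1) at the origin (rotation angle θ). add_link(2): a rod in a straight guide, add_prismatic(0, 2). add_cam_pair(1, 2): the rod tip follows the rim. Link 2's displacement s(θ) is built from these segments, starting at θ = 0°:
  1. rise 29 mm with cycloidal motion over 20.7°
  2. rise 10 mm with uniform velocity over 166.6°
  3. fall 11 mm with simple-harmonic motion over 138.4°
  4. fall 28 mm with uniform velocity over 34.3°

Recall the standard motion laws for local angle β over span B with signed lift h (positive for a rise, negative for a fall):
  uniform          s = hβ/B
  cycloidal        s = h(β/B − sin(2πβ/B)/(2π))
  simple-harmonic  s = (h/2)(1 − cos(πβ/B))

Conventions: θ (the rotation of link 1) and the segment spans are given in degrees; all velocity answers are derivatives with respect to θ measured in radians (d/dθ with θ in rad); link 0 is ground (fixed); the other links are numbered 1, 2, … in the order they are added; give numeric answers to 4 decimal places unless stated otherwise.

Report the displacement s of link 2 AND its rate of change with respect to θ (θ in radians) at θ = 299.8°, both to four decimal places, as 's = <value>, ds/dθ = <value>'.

segment 1 (0° to 20.7°, cycloidal, h = 29) is passed completely: s = 0.0000 + (29) = 29.0000
segment 2 (20.7° to 187.3°, uniform, h = 10) is passed completely: s = 29.0000 + (10) = 39.0000
θ = 299.8° falls in segment 3 (187.3° to 325.7°, simple-harmonic, h = -11): β = 299.8 − 187.3 = 112.5°, B = 138.4°; Δs = -11/2·(1 − cos(π·0.8129)) = -10.0765; s = 39.0000 − 10.0765 = 28.9235
velocity in seg [187.3°–325.7°] (simple-harmonic), θ in radians: β = 112.5° = 1.9635 rad, B = 138.4° = 2.4155 rad; ds/dθ = (πh/(2B)) sin(πβ/B) = (π·(-11)/(2·2.4155)) sin(π·0.8129) = -3.967340 mm/rad

s = 28.9235, ds/dθ = -3.9673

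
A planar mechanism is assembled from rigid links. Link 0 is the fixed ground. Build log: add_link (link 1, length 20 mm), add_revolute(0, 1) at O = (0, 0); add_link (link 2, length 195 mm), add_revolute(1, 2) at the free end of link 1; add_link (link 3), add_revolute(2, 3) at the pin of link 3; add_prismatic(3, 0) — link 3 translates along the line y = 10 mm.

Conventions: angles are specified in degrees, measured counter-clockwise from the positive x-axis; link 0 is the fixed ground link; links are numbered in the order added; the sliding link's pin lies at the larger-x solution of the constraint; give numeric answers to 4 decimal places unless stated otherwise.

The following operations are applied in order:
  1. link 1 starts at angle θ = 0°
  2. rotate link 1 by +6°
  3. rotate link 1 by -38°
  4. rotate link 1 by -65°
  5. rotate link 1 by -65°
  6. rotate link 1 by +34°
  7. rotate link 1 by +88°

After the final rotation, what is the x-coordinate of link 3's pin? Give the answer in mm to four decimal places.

geometry: r = 20 mm, L = 195 mm, e = 10 mm; θ starts at 0°
rotate link 1 by +6°: θ ← 0° +6° = 6°
rotate link 1 by -38°: θ ← 6° -38° = -32°
rotate link 1 by -65°: θ ← -32° -65° = -97°
rotate link 1 by -65°: θ ← -97° -65° = -162°
rotate link 1 by +34°: θ ← -162° +34° = -128°
rotate link 1 by +88°: θ ← -128° +88° = -40°
crank pin P = (r cos θ, r sin θ) = (15.320889, -12.855752)
h = r sin θ − e = -12.855752 − 10 = -22.855752
x = r cos θ + √(L² − h²) = 15.320889 + 193.655918 = 208.976807

208.9768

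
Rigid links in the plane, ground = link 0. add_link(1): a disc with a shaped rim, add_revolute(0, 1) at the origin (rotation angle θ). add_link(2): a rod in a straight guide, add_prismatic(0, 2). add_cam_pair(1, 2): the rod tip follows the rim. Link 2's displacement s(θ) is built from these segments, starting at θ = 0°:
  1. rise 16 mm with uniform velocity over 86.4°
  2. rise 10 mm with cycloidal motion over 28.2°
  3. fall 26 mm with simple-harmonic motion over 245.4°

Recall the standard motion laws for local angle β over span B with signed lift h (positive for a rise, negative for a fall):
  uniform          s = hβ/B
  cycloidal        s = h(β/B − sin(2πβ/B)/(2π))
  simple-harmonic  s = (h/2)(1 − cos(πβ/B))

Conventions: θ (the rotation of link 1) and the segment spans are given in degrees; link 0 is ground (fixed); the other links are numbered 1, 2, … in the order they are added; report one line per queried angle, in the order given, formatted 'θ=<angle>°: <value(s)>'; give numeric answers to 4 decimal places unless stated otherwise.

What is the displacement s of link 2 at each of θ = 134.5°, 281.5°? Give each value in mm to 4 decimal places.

segment 1 (0° to 86.4°, uniform, h = 16) is passed completely: s = 0.0000 + (16) = 16.0000
segment 2 (86.4° to 114.6°, cycloidal, h = 10) is passed completely: s = 16.0000 + (10) = 26.0000
θ = 134.5° falls in segment 3 (114.6° to 360°, simple-harmonic, h = -26): β = 134.5 − 114.6 = 19.9°, B = 245.4°; Δs = -26/2·(1 − cos(π·0.0811)) = -0.4196; s = 26.0000 − 0.4196 = 25.5804
θ = 281.5° falls in segment 3 (114.6° to 360°, simple-harmonic, h = -26): β = 281.5 − 114.6 = 166.9°, B = 245.4°; Δs = -26/2·(1 − cos(π·0.6801)) = -19.9697; s = 26.0000 − 19.9697 = 6.0303

θ=134.5°: 25.5804
θ=281.5°: 6.0303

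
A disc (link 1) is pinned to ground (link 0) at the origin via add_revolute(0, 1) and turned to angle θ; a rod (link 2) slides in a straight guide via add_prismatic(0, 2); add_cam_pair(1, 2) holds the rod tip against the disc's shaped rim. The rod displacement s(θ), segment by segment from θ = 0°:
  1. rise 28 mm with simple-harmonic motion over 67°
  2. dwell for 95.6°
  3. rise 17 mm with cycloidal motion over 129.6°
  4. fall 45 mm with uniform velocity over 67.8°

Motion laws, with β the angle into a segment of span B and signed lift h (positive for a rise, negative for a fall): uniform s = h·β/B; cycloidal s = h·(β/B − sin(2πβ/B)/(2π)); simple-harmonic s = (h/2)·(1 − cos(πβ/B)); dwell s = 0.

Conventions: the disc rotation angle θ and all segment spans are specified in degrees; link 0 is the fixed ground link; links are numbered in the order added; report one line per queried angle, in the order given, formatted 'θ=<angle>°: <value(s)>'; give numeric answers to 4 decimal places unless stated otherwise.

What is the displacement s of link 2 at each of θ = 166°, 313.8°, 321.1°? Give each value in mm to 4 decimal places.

segment 1 (0° to 67°, simple-harmonic, h = 28) is passed completely: s = 0.0000 + (28) = 28.0000
segment 2 (67° to 162.6°, dwell): s unchanged at 28.0000
θ = 166° falls in segment 3 (162.6° to 292.2°, cycloidal, h = 17): β = 166 − 162.6 = 3.4°, B = 129.6°; Δs = 17·(0.0262 − sin(2π·0.0262)/(2π)) = 0.0020; s = 28.0000 + 0.0020 = 28.0020
segment 3 (162.6° to 292.2°, cycloidal, h = 17) is passed completely: s = 28.0000 + (17) = 45.0000
θ = 313.8° falls in segment 4 (292.2° to 360°, uniform, h = -45): β = 313.8 − 292.2 = 21.6°, B = 67.8°; Δs = -45·21.6/67.8 = -14.3363; s = 45.0000 − 14.3363 = 30.6637
θ = 321.1° falls in segment 4 (292.2° to 360°, uniform, h = -45): β = 321.1 − 292.2 = 28.9°, B = 67.8°; Δs = -45·28.9/67.8 = -19.1814; s = 45.0000 − 19.1814 = 25.8186

θ=166°: 28.0020
θ=313.8°: 30.6637
θ=321.1°: 25.8186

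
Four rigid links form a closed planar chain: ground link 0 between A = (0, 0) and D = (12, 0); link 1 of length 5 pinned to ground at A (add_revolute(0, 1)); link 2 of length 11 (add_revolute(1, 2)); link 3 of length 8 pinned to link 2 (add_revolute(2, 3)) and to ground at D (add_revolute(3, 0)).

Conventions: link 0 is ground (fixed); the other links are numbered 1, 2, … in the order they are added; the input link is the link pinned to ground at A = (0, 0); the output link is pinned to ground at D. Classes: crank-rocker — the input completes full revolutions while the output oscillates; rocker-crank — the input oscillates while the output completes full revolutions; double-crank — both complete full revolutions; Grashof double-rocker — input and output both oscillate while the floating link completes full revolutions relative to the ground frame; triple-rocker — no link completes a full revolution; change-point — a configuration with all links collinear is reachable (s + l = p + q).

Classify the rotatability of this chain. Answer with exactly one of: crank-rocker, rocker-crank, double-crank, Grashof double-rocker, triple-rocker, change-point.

lengths: ground=12, input=5, coupler=11, output=8
sorted: s=5 (shortest), l=12 (longest), p+q=19
s + l = 17 vs p + q = 19
s + l < p + q (Grashof) with shortest = input link → crank-rocker

crank-rocker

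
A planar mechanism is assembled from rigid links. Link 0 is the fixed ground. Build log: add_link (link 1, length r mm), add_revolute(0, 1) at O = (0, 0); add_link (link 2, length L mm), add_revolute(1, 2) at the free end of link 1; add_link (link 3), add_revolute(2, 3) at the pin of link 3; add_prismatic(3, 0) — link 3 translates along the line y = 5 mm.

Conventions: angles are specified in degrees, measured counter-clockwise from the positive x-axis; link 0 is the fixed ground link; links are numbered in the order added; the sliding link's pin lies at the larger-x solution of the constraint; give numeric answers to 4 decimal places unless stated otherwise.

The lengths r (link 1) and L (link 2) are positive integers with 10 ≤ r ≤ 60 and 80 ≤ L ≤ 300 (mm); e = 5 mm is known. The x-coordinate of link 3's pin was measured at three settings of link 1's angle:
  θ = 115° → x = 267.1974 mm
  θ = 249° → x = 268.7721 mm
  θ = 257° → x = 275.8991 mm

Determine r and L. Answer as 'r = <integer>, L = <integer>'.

constraint per measurement: (x − r cos θ)² + (r sin θ − e)² = L²
subtracting the θ₁ and θ₂ equations cancels the r² and L² terms:
r = (x₁² − x₂²) / (2[(x₁cos θ₁ + e sin θ₁) − (x₂cos θ₂ + e sin θ₂)]) = 56.9975 → r = 57
L² = (x₁ − r cos θ₁)² + (r sin θ₁ − e)² = 87025.0202 → L = 295.0000 → L = 295
check at θ₃=257°: x = 275.8991 (printed 275.8991) ✓

r = 57, L = 295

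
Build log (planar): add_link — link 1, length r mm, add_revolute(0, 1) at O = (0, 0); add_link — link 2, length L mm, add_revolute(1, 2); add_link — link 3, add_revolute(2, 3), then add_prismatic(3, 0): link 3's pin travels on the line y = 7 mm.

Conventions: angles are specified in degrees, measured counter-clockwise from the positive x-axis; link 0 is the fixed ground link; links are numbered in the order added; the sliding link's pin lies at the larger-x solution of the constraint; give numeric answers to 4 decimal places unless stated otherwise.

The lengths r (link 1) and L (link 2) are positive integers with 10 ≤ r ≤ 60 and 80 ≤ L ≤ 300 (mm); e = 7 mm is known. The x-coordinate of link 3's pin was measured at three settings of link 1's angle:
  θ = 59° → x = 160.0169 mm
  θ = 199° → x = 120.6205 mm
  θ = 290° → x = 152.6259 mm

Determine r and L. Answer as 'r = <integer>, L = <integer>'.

constraint per measurement: (x − r cos θ)² + (r sin θ − e)² = L²
subtracting the θ₁ and θ₂ equations cancels the r² and L² terms:
r = (x₁² − x₂²) / (2[(x₁cos θ₁ + e sin θ₁) − (x₂cos θ₂ + e sin θ₂)]) = 27.0000 → r = 27
L² = (x₁ − r cos θ₁)² + (r sin θ₁ − e)² = 21609.0001 → L = 147.0000 → L = 147
check at θ₃=290°: x = 152.6259 (printed 152.6259) ✓

r = 27, L = 147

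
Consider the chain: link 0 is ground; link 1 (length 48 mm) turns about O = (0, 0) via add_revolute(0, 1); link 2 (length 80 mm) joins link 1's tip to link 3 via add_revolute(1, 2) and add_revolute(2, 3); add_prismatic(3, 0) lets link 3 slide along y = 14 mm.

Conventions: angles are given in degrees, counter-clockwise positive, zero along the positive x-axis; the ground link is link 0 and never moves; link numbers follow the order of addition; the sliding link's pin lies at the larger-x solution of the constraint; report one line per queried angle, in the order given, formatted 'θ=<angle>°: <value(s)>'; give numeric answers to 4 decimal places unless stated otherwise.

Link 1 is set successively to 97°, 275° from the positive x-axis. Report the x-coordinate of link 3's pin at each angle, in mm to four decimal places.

geometry: r = 48 mm, L = 80 mm, e = 14 mm
θ=97°: crank pin P = (r cos θ, r sin θ) = (-5.849728, 47.642215)
θ=97°: h = r sin θ − e = 47.642215 − 14 = 33.642215
θ=97°: x = r cos θ + √(L² − h²) = -5.849728 + 72.582376 = 66.732648
θ=275°: crank pin P = (r cos θ, r sin θ) = (4.183476, -47.817346)
θ=275°: h = r sin θ − e = -47.817346 − 14 = -61.817346
θ=275°: x = r cos θ + √(L² − h²) = 4.183476 + 50.780073 = 54.963548

θ=97°: 66.7326
θ=275°: 54.9635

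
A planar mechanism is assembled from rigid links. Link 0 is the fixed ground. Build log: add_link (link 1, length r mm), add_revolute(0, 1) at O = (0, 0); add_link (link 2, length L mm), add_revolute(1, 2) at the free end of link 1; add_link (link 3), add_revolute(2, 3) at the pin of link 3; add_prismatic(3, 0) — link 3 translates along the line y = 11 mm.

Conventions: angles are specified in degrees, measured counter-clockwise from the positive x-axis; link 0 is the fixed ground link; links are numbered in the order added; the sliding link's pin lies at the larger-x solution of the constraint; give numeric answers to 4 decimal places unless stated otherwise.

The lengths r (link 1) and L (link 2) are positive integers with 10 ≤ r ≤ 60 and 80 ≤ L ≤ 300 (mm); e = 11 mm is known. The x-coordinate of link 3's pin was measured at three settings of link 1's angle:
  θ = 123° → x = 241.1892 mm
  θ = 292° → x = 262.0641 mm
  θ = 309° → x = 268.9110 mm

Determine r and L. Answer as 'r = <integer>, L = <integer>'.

constraint per measurement: (x − r cos θ)² + (r sin θ − e)² = L²
subtracting the θ₁ and θ₂ equations cancels the r² and L² terms:
r = (x₁² − x₂²) / (2[(x₁cos θ₁ + e sin θ₁) − (x₂cos θ₂ + e sin θ₂)]) = 25.0000 → r = 25
L² = (x₁ − r cos θ₁)² + (r sin θ₁ − e)² = 65025.0140 → L = 255.0000 → L = 255
check at θ₃=309°: x = 268.9110 (printed 268.9110) ✓

r = 25, L = 255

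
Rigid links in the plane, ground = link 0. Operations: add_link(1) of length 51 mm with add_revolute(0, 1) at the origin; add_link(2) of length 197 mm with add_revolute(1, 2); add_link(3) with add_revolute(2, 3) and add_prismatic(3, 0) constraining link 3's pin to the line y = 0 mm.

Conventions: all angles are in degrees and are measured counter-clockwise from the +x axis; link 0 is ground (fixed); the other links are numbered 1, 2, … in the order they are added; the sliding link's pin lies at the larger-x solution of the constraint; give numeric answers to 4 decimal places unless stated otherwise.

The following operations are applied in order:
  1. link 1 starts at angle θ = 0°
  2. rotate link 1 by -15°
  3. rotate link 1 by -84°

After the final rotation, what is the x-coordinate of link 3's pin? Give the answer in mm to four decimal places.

geometry: r = 51 mm, L = 197 mm, e = 0 mm; θ starts at 0°
rotate link 1 by -15°: θ ← 0° -15° = -15°
rotate link 1 by -84°: θ ← -15° -84° = -99°
crank pin P = (r cos θ, r sin θ) = (-7.978158, -50.372105)
h = r sin θ − e = -50.372105 − 0 = -50.372105
x = r cos θ + √(L² − h²) = -7.978158 + 190.451177 = 182.473020

182.4730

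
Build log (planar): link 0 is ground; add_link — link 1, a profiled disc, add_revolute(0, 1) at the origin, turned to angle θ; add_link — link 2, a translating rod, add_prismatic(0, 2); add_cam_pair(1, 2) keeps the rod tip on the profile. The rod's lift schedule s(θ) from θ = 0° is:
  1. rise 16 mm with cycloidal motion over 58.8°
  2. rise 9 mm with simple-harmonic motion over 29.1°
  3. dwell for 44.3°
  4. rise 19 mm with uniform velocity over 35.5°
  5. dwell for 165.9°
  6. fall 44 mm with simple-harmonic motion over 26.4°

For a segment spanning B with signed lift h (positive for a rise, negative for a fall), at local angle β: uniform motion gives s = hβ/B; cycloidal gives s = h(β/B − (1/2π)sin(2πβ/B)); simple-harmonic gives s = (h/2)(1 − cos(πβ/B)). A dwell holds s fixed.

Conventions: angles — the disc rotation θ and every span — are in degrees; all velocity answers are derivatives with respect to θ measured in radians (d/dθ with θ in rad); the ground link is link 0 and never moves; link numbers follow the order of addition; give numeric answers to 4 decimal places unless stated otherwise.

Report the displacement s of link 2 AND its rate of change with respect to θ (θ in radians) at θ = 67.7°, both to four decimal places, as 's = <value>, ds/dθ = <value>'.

seg 1 [0°–58.8°] cycloidal, h=16: full span → s += 16 → s = 16.0000
seg 2 [58.8°–87.9°] simple-harmonic, h=9: θ=67.7° here. β=8.9, B=29.1. 9/2·(1 − cos(π·0.3058)) = 1.9222 → s = 17.9222
velocity in seg [58.8°–87.9°] (simple-harmonic), θ in radians: β = 8.9° = 0.1553 rad, B = 29.1° = 0.5079 rad; ds/dθ = (πh/(2B)) sin(πβ/B) = (π·9/(2·0.5079)) sin(π·0.3058) = 22.815494 mm/rad

s = 17.9222, ds/dθ = 22.8155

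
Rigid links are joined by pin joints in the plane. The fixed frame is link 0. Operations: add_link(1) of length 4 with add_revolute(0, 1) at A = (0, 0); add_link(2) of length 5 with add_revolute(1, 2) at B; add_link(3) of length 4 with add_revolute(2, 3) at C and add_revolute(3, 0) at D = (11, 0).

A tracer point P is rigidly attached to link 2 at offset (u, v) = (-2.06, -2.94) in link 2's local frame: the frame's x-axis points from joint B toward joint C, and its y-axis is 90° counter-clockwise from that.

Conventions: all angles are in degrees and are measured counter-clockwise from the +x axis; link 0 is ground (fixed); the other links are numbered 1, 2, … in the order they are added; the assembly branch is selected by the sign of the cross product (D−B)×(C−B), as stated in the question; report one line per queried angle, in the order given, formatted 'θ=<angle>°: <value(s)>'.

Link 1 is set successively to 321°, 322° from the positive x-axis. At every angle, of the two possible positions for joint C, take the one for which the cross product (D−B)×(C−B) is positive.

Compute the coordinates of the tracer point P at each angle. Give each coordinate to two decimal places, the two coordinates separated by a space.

A=(0,0), D=(11.00,0)
θ=321°: B = A + 4.00·(cos321°, sin321°) = (3.1086, -2.5173)
θ=321°: |BD| = 8.2832
θ=321°: circle(B,5.00) ∩ circle(D,4.00): a=4.6849, h=1.7470
θ=321°:   candidates: C₊=(7.0409,0.5708) cross=14.471; C₋=(8.1028,-2.7579) cross=-14.471
θ=321°:   branch + wants cross > 0 → take C=(7.0409,0.5708) (cross=14.471)
θ=321°: ex = (C−B)/|BC| = (0.7865,0.6176); ey = (-0.6176,0.7865)
θ=321°: P = B + -2.06·ex + -2.94·ey = (3.3043,-6.1018)
θ=322°: B = A + 4.00·(cos322°, sin322°) = (3.1520, -2.4626)
θ=322°: |BD| = 8.2253
θ=322°: circle(B,5.00) ∩ circle(D,4.00): a=4.6597, h=1.8130
θ=322°:   candidates: C₊=(7.0552,0.6623) cross=14.912; C₋=(8.1408,-2.7973) cross=-14.912
θ=322°:   branch + wants cross > 0 → take C=(7.0552,0.6623) (cross=14.912)
θ=322°: ex = (C−B)/|BC| = (0.7806,0.6250); ey = (-0.6250,0.7806)
θ=322°: P = B + -2.06·ex + -2.94·ey = (3.3814,-6.0452)

θ=321°: 3.30 -6.10
θ=322°: 3.38 -6.05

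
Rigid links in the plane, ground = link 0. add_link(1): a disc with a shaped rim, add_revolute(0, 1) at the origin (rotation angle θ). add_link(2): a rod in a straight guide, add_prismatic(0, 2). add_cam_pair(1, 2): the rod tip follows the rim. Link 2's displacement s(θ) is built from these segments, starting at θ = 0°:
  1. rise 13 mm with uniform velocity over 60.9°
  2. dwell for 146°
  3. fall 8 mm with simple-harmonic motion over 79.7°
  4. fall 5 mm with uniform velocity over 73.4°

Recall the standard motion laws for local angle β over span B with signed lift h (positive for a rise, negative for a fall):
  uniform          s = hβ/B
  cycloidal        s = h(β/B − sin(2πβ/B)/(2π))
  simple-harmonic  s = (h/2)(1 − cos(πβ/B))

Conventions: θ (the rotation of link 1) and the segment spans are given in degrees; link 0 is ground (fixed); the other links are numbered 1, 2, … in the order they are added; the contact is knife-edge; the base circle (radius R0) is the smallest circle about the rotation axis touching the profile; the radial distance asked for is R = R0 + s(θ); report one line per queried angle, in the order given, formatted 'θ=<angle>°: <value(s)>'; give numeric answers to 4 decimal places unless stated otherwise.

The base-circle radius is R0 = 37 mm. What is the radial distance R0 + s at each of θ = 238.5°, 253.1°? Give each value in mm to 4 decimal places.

segment 1 (0° to 60.9°, uniform, h = 13) is passed completely: s = 0.0000 + (13) = 13.0000
segment 2 (60.9° to 206.9°, dwell): s unchanged at 13.0000
θ = 238.5° falls in segment 3 (206.9° to 286.6°, simple-harmonic, h = -8): β = 238.5 − 206.9 = 31.6°, B = 79.7°; Δs = -8/2·(1 − cos(π·0.3965)) = -2.7220; s = 13.0000 − 2.7220 = 10.2780
θ = 253.1° falls in segment 3 (206.9° to 286.6°, simple-harmonic, h = -8): β = 253.1 − 206.9 = 46.2°, B = 79.7°; Δs = -8/2·(1 − cos(π·0.5797)) = -4.9908; s = 13.0000 − 4.9908 = 8.0092
θ=238.5°: R = R0 + s = 37 + 10.2780 = 47.2780
θ=253.1°: R = R0 + s = 37 + 8.0092 = 45.0092

θ=238.5°: 47.2780
θ=253.1°: 45.0092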